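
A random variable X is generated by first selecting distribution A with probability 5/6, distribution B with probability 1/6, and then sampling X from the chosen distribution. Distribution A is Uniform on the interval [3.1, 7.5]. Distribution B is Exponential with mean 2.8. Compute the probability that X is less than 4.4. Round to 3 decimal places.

Conditional on each component, P(X < 4.4): A: 0.295455; B: 0.792252.
By total probability, P(X < 4.4) = 0.833333·0.295455 + 0.166667·0.792252 = 0.378254.

0.378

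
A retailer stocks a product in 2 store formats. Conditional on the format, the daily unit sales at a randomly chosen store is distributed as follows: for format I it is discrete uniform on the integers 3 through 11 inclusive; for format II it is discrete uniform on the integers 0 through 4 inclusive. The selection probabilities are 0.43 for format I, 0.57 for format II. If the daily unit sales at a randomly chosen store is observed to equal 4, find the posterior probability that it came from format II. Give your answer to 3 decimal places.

Likelihoods P(X=4 | ·): I: 0.111111; II: 0.2.
Posterior ∝ prior × likelihood. Numerator for II: 0.57·0.2 = 0.114.
Normalizing constant: 0.43·0.111111 + 0.57·0.2 = 0.161778.
P(II | observation) = 0.114 / 0.161778 = 0.70467.

0.705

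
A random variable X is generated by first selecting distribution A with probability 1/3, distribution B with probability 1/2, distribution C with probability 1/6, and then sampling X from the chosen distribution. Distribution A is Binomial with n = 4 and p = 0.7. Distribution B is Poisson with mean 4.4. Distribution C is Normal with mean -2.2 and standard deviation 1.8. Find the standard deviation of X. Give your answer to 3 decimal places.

Per component, A: μ=2.8, E[X²]=8.68; B: μ=4.4, E[X²]=23.76; C: μ=-2.2, E[X²]=8.08.
E[X] = 0.333333·2.8 + 0.5·4.4 + 0.166667·-2.2 = 2.76667.
E[X²] = 0.333333·8.68 + 0.5·23.76 + 0.166667·8.08 = 16.12.
Var(X) = E[X²] − (E[X])² = 16.12 − 7.65444 = 8.46556.
SD(X) = √8.46556 = 2.90956.

2.910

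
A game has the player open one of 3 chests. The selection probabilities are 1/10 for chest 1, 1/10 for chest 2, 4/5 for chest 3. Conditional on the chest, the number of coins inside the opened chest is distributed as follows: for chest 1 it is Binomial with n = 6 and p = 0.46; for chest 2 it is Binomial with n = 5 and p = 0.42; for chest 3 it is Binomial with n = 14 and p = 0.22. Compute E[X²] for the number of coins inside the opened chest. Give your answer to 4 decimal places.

10.9846

For each component E[X²] = Var + (mean)², giving 1: 9.108; 2: 5.628; 3: 11.8888.
Overall E[X²] = 0.1·9.108 + 0.1·5.628 + 0.8·11.8888 = 10.9846.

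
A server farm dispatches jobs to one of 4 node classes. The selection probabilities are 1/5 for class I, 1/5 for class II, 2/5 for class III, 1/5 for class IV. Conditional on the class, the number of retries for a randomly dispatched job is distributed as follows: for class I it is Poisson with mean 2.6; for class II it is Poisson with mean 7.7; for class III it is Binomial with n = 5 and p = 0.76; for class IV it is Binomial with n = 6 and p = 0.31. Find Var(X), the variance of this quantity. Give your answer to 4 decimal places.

6.7411

Per component, I: μ=2.6, E[X²]=9.36; II: μ=7.7, E[X²]=66.99; III: μ=3.8, E[X²]=15.352; IV: μ=1.86, E[X²]=4.743.
E[X] = 0.2·2.6 + 0.2·7.7 + 0.4·3.8 + 0.2·1.86 = 3.952.
E[X²] = 0.2·9.36 + 0.2·66.99 + 0.4·15.352 + 0.2·4.743 = 22.3594.
Var(X) = E[X²] − (E[X])² = 22.3594 − 15.6183 = 6.7411.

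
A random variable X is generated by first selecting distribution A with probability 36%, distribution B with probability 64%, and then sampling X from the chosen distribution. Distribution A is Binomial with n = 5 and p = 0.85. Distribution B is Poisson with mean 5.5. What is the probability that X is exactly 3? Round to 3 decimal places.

Conditional on each component, P(X = 3): A: 0.138178; B: 0.113323.
By total probability, P(X = 3) = 0.36·0.138178 + 0.64·0.113323 = 0.122271.

0.122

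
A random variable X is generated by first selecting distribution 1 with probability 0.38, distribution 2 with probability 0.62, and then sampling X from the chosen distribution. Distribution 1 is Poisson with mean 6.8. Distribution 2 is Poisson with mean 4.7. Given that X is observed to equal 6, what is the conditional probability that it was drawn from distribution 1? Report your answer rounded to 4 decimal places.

Likelihoods P(X=6 | ·): 1: 0.152939; 2: 0.136167.
Posterior ∝ prior × likelihood. Numerator for 1: 0.38·0.152939 = 0.0581169.
Normalizing constant: 0.38·0.152939 + 0.62·0.136167 = 0.14254.
P(1 | observation) = 0.0581169 / 0.14254 = 0.407723.

0.4077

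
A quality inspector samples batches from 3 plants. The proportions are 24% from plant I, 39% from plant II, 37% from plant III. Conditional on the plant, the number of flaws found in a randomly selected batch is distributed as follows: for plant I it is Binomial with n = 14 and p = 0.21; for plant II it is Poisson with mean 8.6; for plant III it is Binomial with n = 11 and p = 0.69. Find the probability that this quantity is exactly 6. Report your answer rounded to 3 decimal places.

Conditional on each plant, P(X = 6): I: 0.039074; II: 0.103449; III: 0.14274.
By total probability, P(X = 6) = 0.24·0.039074 + 0.39·0.103449 + 0.37·0.14274 = 0.102537.

0.103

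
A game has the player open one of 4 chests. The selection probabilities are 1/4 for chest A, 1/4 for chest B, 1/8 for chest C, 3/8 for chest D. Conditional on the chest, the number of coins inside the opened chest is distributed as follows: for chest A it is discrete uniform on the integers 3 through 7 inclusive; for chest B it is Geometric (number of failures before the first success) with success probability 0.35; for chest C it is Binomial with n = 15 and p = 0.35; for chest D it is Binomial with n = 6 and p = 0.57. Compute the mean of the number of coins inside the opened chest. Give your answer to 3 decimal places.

3.653

Component means — A: 5; B: 1.85714; C: 5.25; D: 3.42.
E[X] = 0.25·5 + 0.25·1.85714 + 0.125·5.25 + 0.375·3.42 = 3.65304.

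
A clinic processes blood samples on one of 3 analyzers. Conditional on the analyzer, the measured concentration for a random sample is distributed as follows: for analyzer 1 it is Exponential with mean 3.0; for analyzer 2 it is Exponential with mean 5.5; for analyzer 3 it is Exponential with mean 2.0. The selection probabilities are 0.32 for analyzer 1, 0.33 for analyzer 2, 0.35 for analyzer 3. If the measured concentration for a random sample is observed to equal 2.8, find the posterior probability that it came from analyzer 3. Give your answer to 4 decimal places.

Likelihoods f(2.8 | ·): 1: 0.13108; 2: 0.10928; 3: 0.123298.
Posterior ∝ prior × likelihood. Numerator for 3: 0.35·0.123298 = 0.0431545.
Normalizing constant: 0.32·0.13108 + 0.33·0.10928 + 0.35·0.123298 = 0.121163.
P(3 | observation) = 0.0431545 / 0.121163 = 0.35617.

0.3562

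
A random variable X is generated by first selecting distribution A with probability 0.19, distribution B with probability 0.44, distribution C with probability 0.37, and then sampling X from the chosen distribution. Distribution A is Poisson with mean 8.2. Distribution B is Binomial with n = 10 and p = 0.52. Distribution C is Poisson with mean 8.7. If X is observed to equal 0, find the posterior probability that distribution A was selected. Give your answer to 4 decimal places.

0.1306

Likelihoods P(X=0 | ·): A: 0.000274654; B: 0.000649251; C: 0.000166586.
Posterior ∝ prior × likelihood. Numerator for A: 0.19·0.000274654 = 5.21842e-05.
Normalizing constant: 0.19·0.000274654 + 0.44·0.000649251 + 0.37·0.000166586 = 0.000399491.
P(A | observation) = 5.21842e-05 / 0.000399491 = 0.130627.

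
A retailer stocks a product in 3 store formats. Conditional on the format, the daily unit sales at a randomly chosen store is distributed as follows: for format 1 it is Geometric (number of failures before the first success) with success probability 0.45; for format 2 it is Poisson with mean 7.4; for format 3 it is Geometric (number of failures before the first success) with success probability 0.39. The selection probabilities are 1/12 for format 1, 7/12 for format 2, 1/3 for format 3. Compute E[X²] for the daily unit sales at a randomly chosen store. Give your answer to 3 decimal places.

For each component E[X²] = Var + (mean)², giving 1: 4.20988; 2: 62.16; 3: 6.45694.
Overall E[X²] = 0.0833333·4.20988 + 0.583333·62.16 + 0.333333·6.45694 = 38.7631.

38.763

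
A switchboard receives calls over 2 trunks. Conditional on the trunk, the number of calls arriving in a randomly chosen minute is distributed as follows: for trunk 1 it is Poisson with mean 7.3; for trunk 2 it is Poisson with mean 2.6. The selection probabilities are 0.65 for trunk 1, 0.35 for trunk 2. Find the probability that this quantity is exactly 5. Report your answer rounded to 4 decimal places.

Conditional on each trunk, P(X = 5): 1: 0.116703; 2: 0.0735394.
By total probability, P(X = 5) = 0.65·0.116703 + 0.35·0.0735394 = 0.101596.

0.1016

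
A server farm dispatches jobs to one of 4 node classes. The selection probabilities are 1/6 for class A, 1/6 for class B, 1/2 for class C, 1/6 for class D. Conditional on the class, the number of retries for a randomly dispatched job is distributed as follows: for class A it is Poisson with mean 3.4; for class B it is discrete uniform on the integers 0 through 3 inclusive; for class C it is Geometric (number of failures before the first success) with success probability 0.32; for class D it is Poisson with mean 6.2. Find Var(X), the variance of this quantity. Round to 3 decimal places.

7.612

Per component, A: μ=3.4, E[X²]=14.96; B: μ=1.5, E[X²]=3.5; C: μ=2.125, E[X²]=11.1562; D: μ=6.2, E[X²]=44.64.
E[X] = 0.166667·3.4 + 0.166667·1.5 + 0.5·2.125 + 0.166667·6.2 = 2.9125.
E[X²] = 0.166667·14.96 + 0.166667·3.5 + 0.5·11.1562 + 0.166667·44.64 = 16.0948.
Var(X) = E[X²] − (E[X])² = 16.0948 − 8.48266 = 7.61214.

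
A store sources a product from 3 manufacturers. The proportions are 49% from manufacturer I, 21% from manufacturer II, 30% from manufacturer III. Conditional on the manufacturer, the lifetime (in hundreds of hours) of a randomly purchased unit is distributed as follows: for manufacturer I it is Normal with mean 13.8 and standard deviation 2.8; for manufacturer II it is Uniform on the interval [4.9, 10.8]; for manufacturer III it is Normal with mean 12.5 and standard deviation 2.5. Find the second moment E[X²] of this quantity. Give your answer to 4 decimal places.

For each component E[X²] = Var + (mean)², giving I: 198.28; II: 64.5233; III: 162.5.
Overall E[X²] = 0.49·198.28 + 0.21·64.5233 + 0.3·162.5 = 159.457.

159.4571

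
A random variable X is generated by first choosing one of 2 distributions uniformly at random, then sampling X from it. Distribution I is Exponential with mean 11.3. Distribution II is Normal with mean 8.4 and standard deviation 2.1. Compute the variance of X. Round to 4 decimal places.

Per component, I: μ=11.3, E[X²]=255.38; II: μ=8.4, E[X²]=74.97.
E[X] = 0.5·11.3 + 0.5·8.4 = 9.85.
E[X²] = 0.5·255.38 + 0.5·74.97 = 165.175.
Var(X) = E[X²] − (E[X])² = 165.175 − 97.0225 = 68.1525.

68.1525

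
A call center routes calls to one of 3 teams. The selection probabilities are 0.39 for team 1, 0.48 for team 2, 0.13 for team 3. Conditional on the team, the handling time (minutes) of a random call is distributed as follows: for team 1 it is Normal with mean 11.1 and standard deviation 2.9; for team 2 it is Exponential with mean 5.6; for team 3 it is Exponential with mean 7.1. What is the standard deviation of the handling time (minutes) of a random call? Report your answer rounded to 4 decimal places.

Per component, 1: μ=11.1, E[X²]=131.62; 2: μ=5.6, E[X²]=62.72; 3: μ=7.1, E[X²]=100.82.
E[X] = 0.39·11.1 + 0.48·5.6 + 0.13·7.1 = 7.94.
E[X²] = 0.39·131.62 + 0.48·62.72 + 0.13·100.82 = 94.544.
Var(X) = E[X²] − (E[X])² = 94.544 − 63.0436 = 31.5004.
SD(X) = √31.5004 = 5.61252.

5.6125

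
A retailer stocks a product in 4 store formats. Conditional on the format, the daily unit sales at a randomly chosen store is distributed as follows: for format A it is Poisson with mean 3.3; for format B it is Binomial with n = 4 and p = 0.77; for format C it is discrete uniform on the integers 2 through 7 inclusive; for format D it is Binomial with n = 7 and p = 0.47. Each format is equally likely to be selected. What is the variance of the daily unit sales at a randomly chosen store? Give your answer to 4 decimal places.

2.4805

Per component, A: μ=3.3, E[X²]=14.19; B: μ=3.08, E[X²]=10.1948; C: μ=4.5, E[X²]=23.1667; D: μ=3.29, E[X²]=12.5678.
E[X] = 0.25·3.3 + 0.25·3.08 + 0.25·4.5 + 0.25·3.29 = 3.5425.
E[X²] = 0.25·14.19 + 0.25·10.1948 + 0.25·23.1667 + 0.25·12.5678 = 15.0298.
Var(X) = E[X²] − (E[X])² = 15.0298 − 12.5493 = 2.48051.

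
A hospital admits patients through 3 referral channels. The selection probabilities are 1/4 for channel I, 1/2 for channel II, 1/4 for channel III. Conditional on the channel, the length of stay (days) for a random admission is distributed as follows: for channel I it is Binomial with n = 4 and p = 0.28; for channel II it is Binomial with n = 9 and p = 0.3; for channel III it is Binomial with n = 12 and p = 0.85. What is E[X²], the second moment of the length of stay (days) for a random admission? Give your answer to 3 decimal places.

For each component E[X²] = Var + (mean)², giving I: 2.0608; II: 9.18; III: 105.57.
Overall E[X²] = 0.25·2.0608 + 0.5·9.18 + 0.25·105.57 = 31.4977.

31.498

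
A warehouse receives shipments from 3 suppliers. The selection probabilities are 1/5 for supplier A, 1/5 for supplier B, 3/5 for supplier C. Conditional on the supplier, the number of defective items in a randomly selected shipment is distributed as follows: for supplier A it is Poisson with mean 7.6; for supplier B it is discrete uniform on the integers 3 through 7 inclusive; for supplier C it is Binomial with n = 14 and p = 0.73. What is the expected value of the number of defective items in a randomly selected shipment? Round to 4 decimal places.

8.6520

Component means — A: 7.6; B: 5; C: 10.22.
E[X] = 0.2·7.6 + 0.2·5 + 0.6·10.22 = 8.652.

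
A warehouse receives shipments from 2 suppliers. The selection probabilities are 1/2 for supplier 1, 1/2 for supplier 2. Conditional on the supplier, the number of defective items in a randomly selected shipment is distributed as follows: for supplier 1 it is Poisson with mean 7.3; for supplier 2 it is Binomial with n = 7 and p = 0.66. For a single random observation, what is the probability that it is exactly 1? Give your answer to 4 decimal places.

Conditional on each supplier, P(X = 1): 1: 0.00493143; 2: 0.007137.
By total probability, P(X = 1) = 0.5·0.00493143 + 0.5·0.007137 = 0.00603421.

0.0060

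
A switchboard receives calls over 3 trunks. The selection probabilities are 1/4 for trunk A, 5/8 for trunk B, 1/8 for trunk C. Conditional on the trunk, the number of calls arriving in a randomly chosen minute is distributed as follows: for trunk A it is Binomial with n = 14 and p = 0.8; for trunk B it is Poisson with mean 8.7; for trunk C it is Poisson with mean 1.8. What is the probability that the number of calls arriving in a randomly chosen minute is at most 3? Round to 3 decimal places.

0.128

Conditional on each trunk, P(X ≤ 3): A: 4.06471e-06; B: 0.0262032; C: 0.891292.
By total probability, P(X ≤ 3) = 0.25·4.06471e-06 + 0.625·0.0262032 + 0.125·0.891292 = 0.127789.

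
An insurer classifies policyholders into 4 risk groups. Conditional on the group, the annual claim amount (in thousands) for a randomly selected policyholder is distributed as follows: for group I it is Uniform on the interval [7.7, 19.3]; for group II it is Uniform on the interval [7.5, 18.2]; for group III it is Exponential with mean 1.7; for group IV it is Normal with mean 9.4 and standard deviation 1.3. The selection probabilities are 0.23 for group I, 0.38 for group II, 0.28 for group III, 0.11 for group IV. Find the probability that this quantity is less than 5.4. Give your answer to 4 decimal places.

0.2684

Conditional on each group, P(X < 5.4): I: 0; II: 0; III: 0.958267; IV: 0.00104575.
By total probability, P(X < 5.4) = 0.23·0 + 0.38·0 + 0.28·0.958267 + 0.11·0.00104575 = 0.26843.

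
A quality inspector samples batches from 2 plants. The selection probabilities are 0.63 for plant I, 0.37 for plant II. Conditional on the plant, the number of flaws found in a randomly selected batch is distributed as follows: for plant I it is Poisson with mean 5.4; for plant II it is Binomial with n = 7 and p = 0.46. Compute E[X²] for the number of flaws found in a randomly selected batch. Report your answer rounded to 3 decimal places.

For each component E[X²] = Var + (mean)², giving I: 34.56; II: 12.1072.
Overall E[X²] = 0.63·34.56 + 0.37·12.1072 = 26.2525.

26.252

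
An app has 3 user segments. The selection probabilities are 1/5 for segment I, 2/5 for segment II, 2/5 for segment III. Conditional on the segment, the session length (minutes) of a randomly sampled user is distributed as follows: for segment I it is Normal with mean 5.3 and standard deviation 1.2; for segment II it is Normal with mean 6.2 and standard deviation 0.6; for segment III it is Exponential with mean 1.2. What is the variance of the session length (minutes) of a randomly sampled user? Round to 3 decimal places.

Per component, I: μ=5.3, E[X²]=29.53; II: μ=6.2, E[X²]=38.8; III: μ=1.2, E[X²]=2.88.
E[X] = 0.2·5.3 + 0.4·6.2 + 0.4·1.2 = 4.02.
E[X²] = 0.2·29.53 + 0.4·38.8 + 0.4·2.88 = 22.578.
Var(X) = E[X²] − (E[X])² = 22.578 − 16.1604 = 6.4176.

6.418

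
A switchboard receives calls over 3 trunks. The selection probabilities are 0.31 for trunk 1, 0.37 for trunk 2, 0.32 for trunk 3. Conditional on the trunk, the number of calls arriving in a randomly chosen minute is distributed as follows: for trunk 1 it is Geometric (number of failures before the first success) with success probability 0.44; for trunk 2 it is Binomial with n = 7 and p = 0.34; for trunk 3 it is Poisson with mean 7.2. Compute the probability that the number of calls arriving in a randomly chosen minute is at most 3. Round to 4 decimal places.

0.6046

Conditional on each trunk, P(X ≤ 3): 1: 0.901655; 2: 0.816308; 3: 0.0719171.
By total probability, P(X ≤ 3) = 0.31·0.901655 + 0.37·0.816308 + 0.32·0.0719171 = 0.604561.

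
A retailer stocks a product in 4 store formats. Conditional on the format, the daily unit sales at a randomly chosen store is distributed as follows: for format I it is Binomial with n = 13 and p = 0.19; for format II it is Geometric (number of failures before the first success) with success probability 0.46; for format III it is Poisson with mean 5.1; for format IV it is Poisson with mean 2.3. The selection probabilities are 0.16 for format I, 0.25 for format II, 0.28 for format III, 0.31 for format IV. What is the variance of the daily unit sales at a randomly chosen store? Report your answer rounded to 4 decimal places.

Per component, I: μ=2.47, E[X²]=8.1016; II: μ=1.17391, E[X²]=3.93006; III: μ=5.1, E[X²]=31.11; IV: μ=2.3, E[X²]=7.59.
E[X] = 0.16·2.47 + 0.25·1.17391 + 0.28·5.1 + 0.31·2.3 = 2.82968.
E[X²] = 0.16·8.1016 + 0.25·3.93006 + 0.28·31.11 + 0.31·7.59 = 13.3425.
Var(X) = E[X²] − (E[X])² = 13.3425 − 8.00708 = 5.33539.

5.3354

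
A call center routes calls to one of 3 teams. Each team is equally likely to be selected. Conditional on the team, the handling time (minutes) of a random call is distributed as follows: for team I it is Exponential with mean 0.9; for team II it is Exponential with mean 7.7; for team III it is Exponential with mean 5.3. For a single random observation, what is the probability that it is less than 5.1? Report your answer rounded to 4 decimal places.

Conditional on each team, P(X < 5.1): I: 0.996541; II: 0.484355; III: 0.617973.
By total probability, P(X < 5.1) = 0.333333·0.996541 + 0.333333·0.484355 + 0.333333·0.617973 = 0.699623.

0.6996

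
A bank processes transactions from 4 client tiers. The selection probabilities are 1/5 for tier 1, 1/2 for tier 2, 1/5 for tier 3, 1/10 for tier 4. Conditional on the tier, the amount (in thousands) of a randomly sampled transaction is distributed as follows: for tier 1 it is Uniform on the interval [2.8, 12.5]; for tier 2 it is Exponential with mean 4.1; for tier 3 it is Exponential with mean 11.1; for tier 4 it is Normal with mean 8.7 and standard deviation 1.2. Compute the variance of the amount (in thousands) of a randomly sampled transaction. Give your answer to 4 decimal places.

42.5908

Per component, 1: μ=7.65, E[X²]=66.3633; 2: μ=4.1, E[X²]=33.62; 3: μ=11.1, E[X²]=246.42; 4: μ=8.7, E[X²]=77.13.
E[X] = 0.2·7.65 + 0.5·4.1 + 0.2·11.1 + 0.1·8.7 = 6.67.
E[X²] = 0.2·66.3633 + 0.5·33.62 + 0.2·246.42 + 0.1·77.13 = 87.0797.
Var(X) = E[X²] − (E[X])² = 87.0797 − 44.4889 = 42.5908.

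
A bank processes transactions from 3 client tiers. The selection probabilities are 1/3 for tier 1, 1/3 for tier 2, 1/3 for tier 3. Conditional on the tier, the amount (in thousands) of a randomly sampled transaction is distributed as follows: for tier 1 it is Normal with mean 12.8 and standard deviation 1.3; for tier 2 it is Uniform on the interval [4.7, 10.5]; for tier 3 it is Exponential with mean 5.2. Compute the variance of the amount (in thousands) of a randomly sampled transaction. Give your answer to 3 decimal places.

Per component, 1: μ=12.8, E[X²]=165.53; 2: μ=7.6, E[X²]=60.5633; 3: μ=5.2, E[X²]=54.08.
E[X] = 0.333333·12.8 + 0.333333·7.6 + 0.333333·5.2 = 8.53333.
E[X²] = 0.333333·165.53 + 0.333333·60.5633 + 0.333333·54.08 = 93.3911.
Var(X) = E[X²] − (E[X])² = 93.3911 − 72.8178 = 20.5733.

20.573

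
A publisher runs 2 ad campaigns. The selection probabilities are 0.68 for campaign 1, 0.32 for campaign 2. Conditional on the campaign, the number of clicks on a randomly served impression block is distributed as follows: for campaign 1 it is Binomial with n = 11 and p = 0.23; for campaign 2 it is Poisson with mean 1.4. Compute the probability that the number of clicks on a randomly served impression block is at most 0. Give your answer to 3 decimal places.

0.117

Conditional on each campaign, P(X ≤ 0): 1: 0.0564154; 2: 0.246597.
By total probability, P(X ≤ 0) = 0.68·0.0564154 + 0.32·0.246597 = 0.117274.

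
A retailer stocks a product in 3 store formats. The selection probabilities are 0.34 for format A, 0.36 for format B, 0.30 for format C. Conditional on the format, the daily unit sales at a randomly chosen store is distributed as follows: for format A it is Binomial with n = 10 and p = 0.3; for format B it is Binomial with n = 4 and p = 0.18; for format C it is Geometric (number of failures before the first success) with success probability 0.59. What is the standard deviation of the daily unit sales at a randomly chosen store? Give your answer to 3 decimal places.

Per component, A: μ=3, E[X²]=11.1; B: μ=0.72, E[X²]=1.1088; C: μ=0.694915, E[X²]=1.66073.
E[X] = 0.34·3 + 0.36·0.72 + 0.3·0.694915 = 1.48767.
E[X²] = 0.34·11.1 + 0.36·1.1088 + 0.3·1.66073 = 4.67139.
Var(X) = E[X²] − (E[X])² = 4.67139 − 2.21318 = 2.45821.
SD(X) = √2.45821 = 1.56787.

1.568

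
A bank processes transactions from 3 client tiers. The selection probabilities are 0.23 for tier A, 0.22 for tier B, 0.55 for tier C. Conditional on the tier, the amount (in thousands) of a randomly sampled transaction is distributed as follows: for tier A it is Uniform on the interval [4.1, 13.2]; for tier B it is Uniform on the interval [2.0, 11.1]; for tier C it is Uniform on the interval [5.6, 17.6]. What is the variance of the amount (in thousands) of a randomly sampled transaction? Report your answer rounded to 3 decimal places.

14.115

Per component, A: μ=8.65, E[X²]=81.7233; B: μ=6.55, E[X²]=49.8033; C: μ=11.6, E[X²]=146.56.
E[X] = 0.23·8.65 + 0.22·6.55 + 0.55·11.6 = 9.8105.
E[X²] = 0.23·81.7233 + 0.22·49.8033 + 0.55·146.56 = 110.361.
Var(X) = E[X²] − (E[X])² = 110.361 − 96.2459 = 14.1152.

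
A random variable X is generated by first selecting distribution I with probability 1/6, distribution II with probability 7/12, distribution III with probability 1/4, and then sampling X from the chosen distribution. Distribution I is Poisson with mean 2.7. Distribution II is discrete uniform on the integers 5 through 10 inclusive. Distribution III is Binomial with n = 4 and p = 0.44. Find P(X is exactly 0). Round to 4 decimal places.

Conditional on each component, P(X = 0): I: 0.0672055; II: 0; III: 0.098345.
By total probability, P(X = 0) = 0.166667·0.0672055 + 0.583333·0 + 0.25·0.098345 = 0.0357872.

0.0358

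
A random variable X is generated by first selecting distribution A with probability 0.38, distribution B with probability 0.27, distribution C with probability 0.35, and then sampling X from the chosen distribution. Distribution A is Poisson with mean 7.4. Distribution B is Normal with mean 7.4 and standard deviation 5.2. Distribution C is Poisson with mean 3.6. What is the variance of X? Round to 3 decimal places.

Per component, A: μ=7.4, E[X²]=62.16; B: μ=7.4, E[X²]=81.8; C: μ=3.6, E[X²]=16.56.
E[X] = 0.38·7.4 + 0.27·7.4 + 0.35·3.6 = 6.07.
E[X²] = 0.38·62.16 + 0.27·81.8 + 0.35·16.56 = 51.5028.
Var(X) = E[X²] − (E[X])² = 51.5028 − 36.8449 = 14.6579.

14.658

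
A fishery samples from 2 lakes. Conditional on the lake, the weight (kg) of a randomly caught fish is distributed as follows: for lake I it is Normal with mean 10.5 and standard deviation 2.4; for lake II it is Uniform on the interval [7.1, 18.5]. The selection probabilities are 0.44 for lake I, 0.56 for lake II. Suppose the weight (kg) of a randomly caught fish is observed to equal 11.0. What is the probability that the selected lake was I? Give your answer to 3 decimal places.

Likelihoods f(11.0 | ·): I: 0.162657; II: 0.0877193.
Posterior ∝ prior × likelihood. Numerator for I: 0.44·0.162657 = 0.0715693.
Normalizing constant: 0.44·0.162657 + 0.56·0.0877193 = 0.120692.
P(I | observation) = 0.0715693 / 0.120692 = 0.592991.

0.593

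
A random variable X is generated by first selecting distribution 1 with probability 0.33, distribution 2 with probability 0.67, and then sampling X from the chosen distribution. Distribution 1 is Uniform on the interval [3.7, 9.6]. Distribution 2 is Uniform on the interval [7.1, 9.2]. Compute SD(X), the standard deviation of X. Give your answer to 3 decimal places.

1.304

Per component, 1: μ=6.65, E[X²]=47.1233; 2: μ=8.15, E[X²]=66.79.
E[X] = 0.33·6.65 + 0.67·8.15 = 7.655.
E[X²] = 0.33·47.1233 + 0.67·66.79 = 60.3.
Var(X) = E[X²] − (E[X])² = 60.3 − 58.599 = 1.70097.
SD(X) = √1.70097 = 1.30421.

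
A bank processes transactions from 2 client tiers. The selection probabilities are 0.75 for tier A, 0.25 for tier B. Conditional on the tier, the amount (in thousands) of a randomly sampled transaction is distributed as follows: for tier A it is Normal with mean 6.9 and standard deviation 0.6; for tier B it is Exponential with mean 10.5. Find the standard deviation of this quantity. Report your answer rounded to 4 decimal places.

5.5011

Per component, A: μ=6.9, E[X²]=47.97; B: μ=10.5, E[X²]=220.5.
E[X] = 0.75·6.9 + 0.25·10.5 = 7.8.
E[X²] = 0.75·47.97 + 0.25·220.5 = 91.1025.
Var(X) = E[X²] − (E[X])² = 91.1025 − 60.84 = 30.2625.
SD(X) = √30.2625 = 5.50114.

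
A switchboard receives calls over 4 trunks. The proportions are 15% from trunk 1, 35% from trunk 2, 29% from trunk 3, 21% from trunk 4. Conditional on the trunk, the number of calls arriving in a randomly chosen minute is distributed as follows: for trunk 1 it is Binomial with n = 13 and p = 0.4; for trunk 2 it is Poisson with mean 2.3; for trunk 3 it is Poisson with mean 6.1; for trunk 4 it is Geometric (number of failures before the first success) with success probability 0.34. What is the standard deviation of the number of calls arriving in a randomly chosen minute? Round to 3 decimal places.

Per component, 1: μ=5.2, E[X²]=30.16; 2: μ=2.3, E[X²]=7.59; 3: μ=6.1, E[X²]=43.31; 4: μ=1.94118, E[X²]=9.47751.
E[X] = 0.15·5.2 + 0.35·2.3 + 0.29·6.1 + 0.21·1.94118 = 3.76165.
E[X²] = 0.15·30.16 + 0.35·7.59 + 0.29·43.31 + 0.21·9.47751 = 21.7307.
Var(X) = E[X²] − (E[X])² = 21.7307 − 14.15 = 7.58069.
SD(X) = √7.58069 = 2.7533.

2.753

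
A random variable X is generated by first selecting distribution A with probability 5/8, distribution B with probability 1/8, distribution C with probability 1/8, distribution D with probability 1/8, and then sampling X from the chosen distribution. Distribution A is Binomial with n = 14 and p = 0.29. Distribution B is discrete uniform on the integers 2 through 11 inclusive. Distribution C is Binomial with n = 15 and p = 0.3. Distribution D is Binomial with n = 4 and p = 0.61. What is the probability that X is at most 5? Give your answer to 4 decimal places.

Conditional on each component, P(X ≤ 5): A: 0.805077; B: 0.4; C: 0.721621; D: 1.
By total probability, P(X ≤ 5) = 0.625·0.805077 + 0.125·0.4 + 0.125·0.721621 + 0.125·1 = 0.768376.

0.7684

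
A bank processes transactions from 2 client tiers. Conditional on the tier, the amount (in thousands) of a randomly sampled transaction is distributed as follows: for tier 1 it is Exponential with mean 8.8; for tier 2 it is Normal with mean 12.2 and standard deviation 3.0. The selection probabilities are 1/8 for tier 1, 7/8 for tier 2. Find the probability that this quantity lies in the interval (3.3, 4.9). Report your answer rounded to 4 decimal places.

0.0195

Conditional on each tier, P(3.3 < X < 4.9): 1: 0.11426; 2: 0.00597502.
By total probability, P(3.3 < X < 4.9) = 0.125·0.11426 + 0.875·0.00597502 = 0.0195106.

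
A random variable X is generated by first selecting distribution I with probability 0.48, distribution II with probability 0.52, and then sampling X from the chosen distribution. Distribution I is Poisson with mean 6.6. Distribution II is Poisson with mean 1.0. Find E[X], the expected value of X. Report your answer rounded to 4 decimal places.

3.6880

Component means — I: 6.6; II: 1.
E[X] = 0.48·6.6 + 0.52·1 = 3.688.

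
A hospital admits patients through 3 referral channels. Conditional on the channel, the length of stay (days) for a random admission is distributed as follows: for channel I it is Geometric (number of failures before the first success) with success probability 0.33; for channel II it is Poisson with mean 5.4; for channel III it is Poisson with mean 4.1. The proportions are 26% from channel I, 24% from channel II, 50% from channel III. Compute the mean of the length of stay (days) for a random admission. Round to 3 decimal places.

3.874

Component means — I: 2.0303; II: 5.4; III: 4.1.
E[X] = 0.26·2.0303 + 0.24·5.4 + 0.5·4.1 = 3.87388.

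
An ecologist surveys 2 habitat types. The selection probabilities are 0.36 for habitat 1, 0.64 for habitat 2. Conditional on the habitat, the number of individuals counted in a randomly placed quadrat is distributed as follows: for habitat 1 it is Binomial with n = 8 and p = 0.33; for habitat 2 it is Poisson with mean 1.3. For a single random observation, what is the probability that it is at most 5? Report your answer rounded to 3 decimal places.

Conditional on each habitat, P(X ≤ 5): 1: 0.981342; 2: 0.997769.
By total probability, P(X ≤ 5) = 0.36·0.981342 + 0.64·0.997769 = 0.991856.

0.992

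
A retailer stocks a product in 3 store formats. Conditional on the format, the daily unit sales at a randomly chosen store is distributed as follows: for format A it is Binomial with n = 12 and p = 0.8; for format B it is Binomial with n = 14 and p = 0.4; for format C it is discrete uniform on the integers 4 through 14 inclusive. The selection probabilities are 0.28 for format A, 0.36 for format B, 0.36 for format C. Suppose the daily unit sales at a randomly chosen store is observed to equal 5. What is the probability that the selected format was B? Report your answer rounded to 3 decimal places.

0.688

Likelihoods P(X=5 | ·): A: 0.00332189; B: 0.206598; C: 0.0909091.
Posterior ∝ prior × likelihood. Numerator for B: 0.36·0.206598 = 0.0743751.
Normalizing constant: 0.28·0.00332189 + 0.36·0.206598 + 0.36·0.0909091 = 0.108033.
P(B | observation) = 0.0743751 / 0.108033 = 0.688451.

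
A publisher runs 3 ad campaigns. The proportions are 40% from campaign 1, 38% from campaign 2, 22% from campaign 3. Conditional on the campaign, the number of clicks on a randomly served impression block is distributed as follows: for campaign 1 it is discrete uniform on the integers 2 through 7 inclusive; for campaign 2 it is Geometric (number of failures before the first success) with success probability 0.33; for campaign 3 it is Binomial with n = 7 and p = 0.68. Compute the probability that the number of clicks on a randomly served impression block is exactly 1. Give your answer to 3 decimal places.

0.085

Conditional on each campaign, P(X = 1): 1: 0; 2: 0.2211; 3: 0.00511101.
By total probability, P(X = 1) = 0.4·0 + 0.38·0.2211 + 0.22·0.00511101 = 0.0851424.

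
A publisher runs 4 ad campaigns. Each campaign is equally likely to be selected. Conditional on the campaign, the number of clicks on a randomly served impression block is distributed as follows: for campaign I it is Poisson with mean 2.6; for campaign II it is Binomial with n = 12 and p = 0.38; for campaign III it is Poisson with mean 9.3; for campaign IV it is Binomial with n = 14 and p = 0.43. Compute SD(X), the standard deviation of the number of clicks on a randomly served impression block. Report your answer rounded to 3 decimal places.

Per component, I: μ=2.6, E[X²]=9.36; II: μ=4.56, E[X²]=23.6208; III: μ=9.3, E[X²]=95.79; IV: μ=6.02, E[X²]=39.6718.
E[X] = 0.25·2.6 + 0.25·4.56 + 0.25·9.3 + 0.25·6.02 = 5.62.
E[X²] = 0.25·9.36 + 0.25·23.6208 + 0.25·95.79 + 0.25·39.6718 = 42.1106.
Var(X) = E[X²] − (E[X])² = 42.1106 − 31.5844 = 10.5262.
SD(X) = √10.5262 = 3.24442.

3.244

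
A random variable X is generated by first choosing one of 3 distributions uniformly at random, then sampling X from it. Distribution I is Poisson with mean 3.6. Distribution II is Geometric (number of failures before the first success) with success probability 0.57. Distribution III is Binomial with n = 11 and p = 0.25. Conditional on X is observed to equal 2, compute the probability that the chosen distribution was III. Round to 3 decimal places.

Likelihoods P(X=2 | ·): I: 0.177058; II: 0.105393; III: 0.258104.
Posterior ∝ prior × likelihood. Numerator for III: 0.333333·0.258104 = 0.0860345.
Normalizing constant: 0.333333·0.177058 + 0.333333·0.105393 + 0.333333·0.258104 = 0.180185.
P(III | observation) = 0.0860345 / 0.180185 = 0.477479.

0.477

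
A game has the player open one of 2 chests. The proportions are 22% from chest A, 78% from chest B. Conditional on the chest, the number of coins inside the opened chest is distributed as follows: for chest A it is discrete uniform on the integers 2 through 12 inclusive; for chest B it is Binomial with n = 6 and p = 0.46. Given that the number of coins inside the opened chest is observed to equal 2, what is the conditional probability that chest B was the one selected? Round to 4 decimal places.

Likelihoods P(X=2 | ·): A: 0.0909091; B: 0.269887.
Posterior ∝ prior × likelihood. Numerator for B: 0.78·0.269887 = 0.210512.
Normalizing constant: 0.22·0.0909091 + 0.78·0.269887 = 0.230512.
P(B | observation) = 0.210512 / 0.230512 = 0.913237.

0.9132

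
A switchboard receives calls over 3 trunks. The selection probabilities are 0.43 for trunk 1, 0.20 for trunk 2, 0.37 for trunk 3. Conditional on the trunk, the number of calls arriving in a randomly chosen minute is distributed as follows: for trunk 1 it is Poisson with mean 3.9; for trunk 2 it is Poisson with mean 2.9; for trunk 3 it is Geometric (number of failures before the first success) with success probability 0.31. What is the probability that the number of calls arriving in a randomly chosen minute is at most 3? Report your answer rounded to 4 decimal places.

0.6150

Conditional on each trunk, P(X ≤ 3): 1: 0.453247; 2: 0.669623; 3: 0.773329.
By total probability, P(X ≤ 3) = 0.43·0.453247 + 0.2·0.669623 + 0.37·0.773329 = 0.614952.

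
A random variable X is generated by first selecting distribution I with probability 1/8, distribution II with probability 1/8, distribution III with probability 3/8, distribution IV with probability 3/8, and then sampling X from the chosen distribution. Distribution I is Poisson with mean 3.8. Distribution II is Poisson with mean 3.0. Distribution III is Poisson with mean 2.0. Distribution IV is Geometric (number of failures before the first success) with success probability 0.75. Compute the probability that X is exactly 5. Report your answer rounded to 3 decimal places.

0.045

Conditional on each component, P(X = 5): I: 0.147713; II: 0.100819; III: 0.0360894; IV: 0.000732422.
By total probability, P(X = 5) = 0.125·0.147713 + 0.125·0.100819 + 0.375·0.0360894 + 0.375·0.000732422 = 0.0448746.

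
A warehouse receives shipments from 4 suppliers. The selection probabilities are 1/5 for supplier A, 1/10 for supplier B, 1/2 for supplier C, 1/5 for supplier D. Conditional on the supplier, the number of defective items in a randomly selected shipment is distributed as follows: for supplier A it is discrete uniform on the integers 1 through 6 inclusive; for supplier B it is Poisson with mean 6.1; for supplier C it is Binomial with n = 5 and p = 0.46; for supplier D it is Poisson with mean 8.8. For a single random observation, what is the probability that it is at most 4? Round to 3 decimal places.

Conditional on each supplier, P(X ≤ 4): A: 0.666667; B: 0.271894; C: 0.979404; D: 0.0620978.
By total probability, P(X ≤ 4) = 0.2·0.666667 + 0.1·0.271894 + 0.5·0.979404 + 0.2·0.0620978 = 0.662644.

0.663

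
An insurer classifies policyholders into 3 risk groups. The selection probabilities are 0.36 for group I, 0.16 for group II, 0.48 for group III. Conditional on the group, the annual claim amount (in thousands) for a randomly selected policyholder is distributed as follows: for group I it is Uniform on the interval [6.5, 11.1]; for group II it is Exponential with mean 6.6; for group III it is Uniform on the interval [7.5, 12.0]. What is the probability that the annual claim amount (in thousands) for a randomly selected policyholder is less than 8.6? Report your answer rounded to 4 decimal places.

0.3982

Conditional on each group, P(X < 8.6): I: 0.456522; II: 0.728293; III: 0.244444.
By total probability, P(X < 8.6) = 0.36·0.456522 + 0.16·0.728293 + 0.48·0.244444 = 0.398208.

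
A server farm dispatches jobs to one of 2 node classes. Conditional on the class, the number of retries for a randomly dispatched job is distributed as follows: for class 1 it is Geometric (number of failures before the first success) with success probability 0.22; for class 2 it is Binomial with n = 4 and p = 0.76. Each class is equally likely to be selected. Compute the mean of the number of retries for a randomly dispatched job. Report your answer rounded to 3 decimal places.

Component means — 1: 3.54545; 2: 3.04.
E[X] = 0.5·3.54545 + 0.5·3.04 = 3.29273.

3.293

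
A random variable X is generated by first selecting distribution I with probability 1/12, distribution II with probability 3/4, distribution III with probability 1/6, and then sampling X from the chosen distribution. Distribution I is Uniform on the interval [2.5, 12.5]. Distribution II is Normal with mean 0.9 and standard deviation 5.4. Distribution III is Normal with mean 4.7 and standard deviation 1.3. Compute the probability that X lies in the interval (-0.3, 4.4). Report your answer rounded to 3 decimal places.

Conditional on each component, P(-0.3 < X < 4.4): I: 0.19; II: 0.329485; III: 0.408687.
By total probability, P(-0.3 < X < 4.4) = 0.0833333·0.19 + 0.75·0.329485 + 0.166667·0.408687 = 0.331062.

0.331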